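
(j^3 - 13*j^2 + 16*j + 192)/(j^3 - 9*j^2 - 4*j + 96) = (j - 8)/(j - 4)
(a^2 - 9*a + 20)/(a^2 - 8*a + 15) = (a - 4)/(a - 3)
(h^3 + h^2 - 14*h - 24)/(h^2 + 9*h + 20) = (h^3 + h^2 - 14*h - 24)/(h^2 + 9*h + 20)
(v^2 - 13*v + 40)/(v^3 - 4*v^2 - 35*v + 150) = (v - 8)/(v^2 + v - 30)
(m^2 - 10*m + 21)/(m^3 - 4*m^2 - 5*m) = (-m^2 + 10*m - 21)/(m*(-m^2 + 4*m + 5))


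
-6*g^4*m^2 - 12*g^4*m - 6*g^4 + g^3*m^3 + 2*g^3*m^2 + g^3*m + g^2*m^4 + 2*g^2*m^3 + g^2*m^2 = (-2*g + m)*(3*g + m)*(g*m + g)^2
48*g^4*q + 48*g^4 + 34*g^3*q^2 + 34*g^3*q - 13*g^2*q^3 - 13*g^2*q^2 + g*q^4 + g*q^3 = (-8*g + q)*(-6*g + q)*(g + q)*(g*q + g)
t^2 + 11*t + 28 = (t + 4)*(t + 7)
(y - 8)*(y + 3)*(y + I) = y^3 - 5*y^2 + I*y^2 - 24*y - 5*I*y - 24*I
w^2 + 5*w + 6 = (w + 2)*(w + 3)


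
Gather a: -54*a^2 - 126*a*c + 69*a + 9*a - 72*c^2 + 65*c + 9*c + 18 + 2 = -54*a^2 + a*(78 - 126*c) - 72*c^2 + 74*c + 20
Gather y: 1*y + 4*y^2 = 4*y^2 + y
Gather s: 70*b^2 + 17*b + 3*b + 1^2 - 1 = 70*b^2 + 20*b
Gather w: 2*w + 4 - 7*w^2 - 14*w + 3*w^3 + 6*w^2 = 3*w^3 - w^2 - 12*w + 4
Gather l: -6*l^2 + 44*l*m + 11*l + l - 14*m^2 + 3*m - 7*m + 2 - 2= -6*l^2 + l*(44*m + 12) - 14*m^2 - 4*m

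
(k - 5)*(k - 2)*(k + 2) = k^3 - 5*k^2 - 4*k + 20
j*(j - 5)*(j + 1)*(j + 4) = j^4 - 21*j^2 - 20*j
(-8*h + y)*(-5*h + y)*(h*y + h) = 40*h^3*y + 40*h^3 - 13*h^2*y^2 - 13*h^2*y + h*y^3 + h*y^2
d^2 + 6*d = d*(d + 6)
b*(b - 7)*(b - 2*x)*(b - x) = b^4 - 3*b^3*x - 7*b^3 + 2*b^2*x^2 + 21*b^2*x - 14*b*x^2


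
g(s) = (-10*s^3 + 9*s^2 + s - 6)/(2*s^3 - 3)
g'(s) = -6*s^2*(-10*s^3 + 9*s^2 + s - 6)/(2*s^3 - 3)^2 + (-30*s^2 + 18*s + 1)/(2*s^3 - 3)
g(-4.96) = -5.79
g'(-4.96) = -0.12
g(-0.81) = -1.09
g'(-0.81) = 7.14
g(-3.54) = -5.96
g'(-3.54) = -0.10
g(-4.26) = -5.88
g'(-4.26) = -0.12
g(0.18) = 1.87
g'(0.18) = -0.97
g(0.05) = 1.98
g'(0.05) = -0.60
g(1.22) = -15.11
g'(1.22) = 179.23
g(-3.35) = -5.98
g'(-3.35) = -0.09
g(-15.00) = -5.29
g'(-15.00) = -0.02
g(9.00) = -4.51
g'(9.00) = -0.05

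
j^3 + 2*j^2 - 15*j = j*(j - 3)*(j + 5)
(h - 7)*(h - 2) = h^2 - 9*h + 14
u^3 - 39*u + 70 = (u - 5)*(u - 2)*(u + 7)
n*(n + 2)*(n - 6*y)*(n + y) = n^4 - 5*n^3*y + 2*n^3 - 6*n^2*y^2 - 10*n^2*y - 12*n*y^2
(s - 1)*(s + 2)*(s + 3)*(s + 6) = s^4 + 10*s^3 + 25*s^2 - 36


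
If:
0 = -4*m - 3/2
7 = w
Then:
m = -3/8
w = 7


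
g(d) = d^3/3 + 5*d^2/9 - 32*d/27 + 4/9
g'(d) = d^2 + 10*d/9 - 32/27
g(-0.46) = 1.07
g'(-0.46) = -1.48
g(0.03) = 0.41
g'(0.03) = -1.15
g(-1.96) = 2.39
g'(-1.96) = 0.48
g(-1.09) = 1.96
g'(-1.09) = -1.21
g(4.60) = 39.19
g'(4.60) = 25.09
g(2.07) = 3.33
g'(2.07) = 5.40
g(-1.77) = 2.43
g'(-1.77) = -0.02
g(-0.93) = 1.76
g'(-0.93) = -1.35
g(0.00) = 0.44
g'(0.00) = -1.19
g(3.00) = 10.89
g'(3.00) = 11.15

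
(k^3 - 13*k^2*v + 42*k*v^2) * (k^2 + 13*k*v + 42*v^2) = k^5 - 85*k^3*v^2 + 1764*k*v^4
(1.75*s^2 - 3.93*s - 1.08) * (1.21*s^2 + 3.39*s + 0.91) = 2.1175*s^4 + 1.1772*s^3 - 13.037*s^2 - 7.2375*s - 0.9828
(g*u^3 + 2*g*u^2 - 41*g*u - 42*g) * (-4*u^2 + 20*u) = -4*g*u^5 + 12*g*u^4 + 204*g*u^3 - 652*g*u^2 - 840*g*u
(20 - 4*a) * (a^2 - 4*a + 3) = -4*a^3 + 36*a^2 - 92*a + 60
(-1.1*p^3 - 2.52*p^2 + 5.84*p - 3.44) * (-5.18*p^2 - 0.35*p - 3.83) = 5.698*p^5 + 13.4386*p^4 - 25.1562*p^3 + 25.4268*p^2 - 21.1632*p + 13.1752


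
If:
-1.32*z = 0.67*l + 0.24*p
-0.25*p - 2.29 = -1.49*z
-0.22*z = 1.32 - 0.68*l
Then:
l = 2.04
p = -7.36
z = 0.30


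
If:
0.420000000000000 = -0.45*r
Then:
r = -0.93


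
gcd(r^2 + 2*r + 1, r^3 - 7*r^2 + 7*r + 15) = r + 1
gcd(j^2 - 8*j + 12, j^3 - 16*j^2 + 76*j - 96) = j^2 - 8*j + 12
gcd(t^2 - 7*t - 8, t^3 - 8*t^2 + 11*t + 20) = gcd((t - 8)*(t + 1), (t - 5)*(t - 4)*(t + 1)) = t + 1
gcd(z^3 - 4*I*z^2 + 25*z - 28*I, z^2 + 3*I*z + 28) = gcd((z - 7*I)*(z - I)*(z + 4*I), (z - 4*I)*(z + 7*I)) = 1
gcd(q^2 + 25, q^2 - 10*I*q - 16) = 1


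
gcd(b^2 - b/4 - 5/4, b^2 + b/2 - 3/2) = 1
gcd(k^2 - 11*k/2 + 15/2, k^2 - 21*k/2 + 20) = k - 5/2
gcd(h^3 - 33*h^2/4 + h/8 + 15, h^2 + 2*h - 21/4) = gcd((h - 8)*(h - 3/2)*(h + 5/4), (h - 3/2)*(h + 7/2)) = h - 3/2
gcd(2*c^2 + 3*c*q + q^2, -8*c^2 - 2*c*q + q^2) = 2*c + q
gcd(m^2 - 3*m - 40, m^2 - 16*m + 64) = m - 8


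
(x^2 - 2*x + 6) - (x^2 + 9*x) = 6 - 11*x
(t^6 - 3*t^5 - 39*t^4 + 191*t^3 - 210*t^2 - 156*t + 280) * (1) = t^6 - 3*t^5 - 39*t^4 + 191*t^3 - 210*t^2 - 156*t + 280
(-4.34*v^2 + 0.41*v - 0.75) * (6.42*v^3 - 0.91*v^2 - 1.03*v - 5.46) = -27.8628*v^5 + 6.5816*v^4 - 0.717899999999999*v^3 + 23.9566*v^2 - 1.4661*v + 4.095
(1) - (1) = 0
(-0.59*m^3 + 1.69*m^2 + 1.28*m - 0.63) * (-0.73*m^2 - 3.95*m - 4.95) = 0.4307*m^5 + 1.0968*m^4 - 4.6894*m^3 - 12.9616*m^2 - 3.8475*m + 3.1185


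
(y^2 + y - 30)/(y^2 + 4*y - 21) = (y^2 + y - 30)/(y^2 + 4*y - 21)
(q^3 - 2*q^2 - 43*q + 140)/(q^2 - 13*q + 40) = (q^2 + 3*q - 28)/(q - 8)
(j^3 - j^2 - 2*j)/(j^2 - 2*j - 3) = j*(j - 2)/(j - 3)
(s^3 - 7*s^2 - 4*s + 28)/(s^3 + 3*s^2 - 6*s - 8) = (s^2 - 5*s - 14)/(s^2 + 5*s + 4)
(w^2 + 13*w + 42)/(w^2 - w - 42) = (w + 7)/(w - 7)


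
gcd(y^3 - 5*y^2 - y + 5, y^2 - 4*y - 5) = y^2 - 4*y - 5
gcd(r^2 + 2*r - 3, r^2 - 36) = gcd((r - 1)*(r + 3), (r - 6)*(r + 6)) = 1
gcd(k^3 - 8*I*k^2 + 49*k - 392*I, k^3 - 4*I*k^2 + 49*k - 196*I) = k^2 + 49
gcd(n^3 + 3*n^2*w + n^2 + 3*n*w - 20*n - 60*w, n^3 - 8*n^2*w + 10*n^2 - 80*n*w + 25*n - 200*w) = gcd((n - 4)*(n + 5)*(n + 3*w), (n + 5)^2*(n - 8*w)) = n + 5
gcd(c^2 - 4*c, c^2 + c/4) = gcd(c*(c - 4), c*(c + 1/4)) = c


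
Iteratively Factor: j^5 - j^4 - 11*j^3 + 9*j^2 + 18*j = (j)*(j^4 - j^3 - 11*j^2 + 9*j + 18) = j*(j - 2)*(j^3 + j^2 - 9*j - 9) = j*(j - 3)*(j - 2)*(j^2 + 4*j + 3) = j*(j - 3)*(j - 2)*(j + 3)*(j + 1)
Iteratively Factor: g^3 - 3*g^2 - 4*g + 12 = (g - 3)*(g^2 - 4) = (g - 3)*(g + 2)*(g - 2)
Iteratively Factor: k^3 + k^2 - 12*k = (k - 3)*(k^2 + 4*k) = k*(k - 3)*(k + 4)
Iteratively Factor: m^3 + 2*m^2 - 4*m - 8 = (m - 2)*(m^2 + 4*m + 4) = (m - 2)*(m + 2)*(m + 2)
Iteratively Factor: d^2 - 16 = (d - 4)*(d + 4)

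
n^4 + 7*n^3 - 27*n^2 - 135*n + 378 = (n - 3)^2*(n + 6)*(n + 7)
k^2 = k^2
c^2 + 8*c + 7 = (c + 1)*(c + 7)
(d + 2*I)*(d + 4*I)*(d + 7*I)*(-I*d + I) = -I*d^4 + 13*d^3 + I*d^3 - 13*d^2 + 50*I*d^2 - 56*d - 50*I*d + 56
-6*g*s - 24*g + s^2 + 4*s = (-6*g + s)*(s + 4)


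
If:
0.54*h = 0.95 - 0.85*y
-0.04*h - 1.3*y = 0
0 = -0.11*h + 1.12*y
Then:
No Solution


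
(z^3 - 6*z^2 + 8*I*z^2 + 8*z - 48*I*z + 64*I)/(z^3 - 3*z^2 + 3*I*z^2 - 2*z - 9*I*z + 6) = (z^3 + z^2*(-6 + 8*I) + z*(8 - 48*I) + 64*I)/(z^3 + z^2*(-3 + 3*I) + z*(-2 - 9*I) + 6)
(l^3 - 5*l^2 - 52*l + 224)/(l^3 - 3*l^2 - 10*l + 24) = (l^2 - l - 56)/(l^2 + l - 6)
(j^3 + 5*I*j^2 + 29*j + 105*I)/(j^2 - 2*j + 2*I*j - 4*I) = (j^3 + 5*I*j^2 + 29*j + 105*I)/(j^2 + 2*j*(-1 + I) - 4*I)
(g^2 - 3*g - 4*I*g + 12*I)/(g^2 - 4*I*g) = (g - 3)/g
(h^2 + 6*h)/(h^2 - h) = (h + 6)/(h - 1)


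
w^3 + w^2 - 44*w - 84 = (w - 7)*(w + 2)*(w + 6)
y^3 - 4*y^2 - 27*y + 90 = (y - 6)*(y - 3)*(y + 5)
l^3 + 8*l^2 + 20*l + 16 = (l + 2)^2*(l + 4)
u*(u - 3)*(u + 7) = u^3 + 4*u^2 - 21*u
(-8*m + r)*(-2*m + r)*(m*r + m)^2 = 16*m^4*r^2 + 32*m^4*r + 16*m^4 - 10*m^3*r^3 - 20*m^3*r^2 - 10*m^3*r + m^2*r^4 + 2*m^2*r^3 + m^2*r^2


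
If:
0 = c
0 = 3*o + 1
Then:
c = 0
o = -1/3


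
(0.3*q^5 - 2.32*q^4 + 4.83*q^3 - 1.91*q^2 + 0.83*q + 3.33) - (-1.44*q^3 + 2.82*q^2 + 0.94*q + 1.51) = 0.3*q^5 - 2.32*q^4 + 6.27*q^3 - 4.73*q^2 - 0.11*q + 1.82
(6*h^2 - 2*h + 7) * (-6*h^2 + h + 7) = -36*h^4 + 18*h^3 - 2*h^2 - 7*h + 49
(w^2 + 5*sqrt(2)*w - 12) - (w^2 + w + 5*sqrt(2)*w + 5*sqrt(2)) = -w - 12 - 5*sqrt(2)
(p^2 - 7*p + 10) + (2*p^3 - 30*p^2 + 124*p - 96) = 2*p^3 - 29*p^2 + 117*p - 86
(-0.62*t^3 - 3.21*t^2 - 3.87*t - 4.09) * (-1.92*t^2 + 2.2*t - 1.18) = 1.1904*t^5 + 4.7992*t^4 + 1.1*t^3 + 3.1266*t^2 - 4.4314*t + 4.8262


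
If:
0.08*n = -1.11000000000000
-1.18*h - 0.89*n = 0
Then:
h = 10.47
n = -13.88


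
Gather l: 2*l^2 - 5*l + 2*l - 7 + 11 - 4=2*l^2 - 3*l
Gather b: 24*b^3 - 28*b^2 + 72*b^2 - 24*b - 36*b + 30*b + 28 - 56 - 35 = 24*b^3 + 44*b^2 - 30*b - 63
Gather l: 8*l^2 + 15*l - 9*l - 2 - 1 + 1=8*l^2 + 6*l - 2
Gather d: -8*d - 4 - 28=-8*d - 32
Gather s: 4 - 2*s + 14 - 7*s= 18 - 9*s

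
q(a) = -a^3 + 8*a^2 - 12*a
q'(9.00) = -111.00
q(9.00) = -189.00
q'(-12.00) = -636.00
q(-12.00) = 3024.00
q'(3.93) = 4.55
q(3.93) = 15.70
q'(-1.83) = -51.33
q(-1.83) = 54.88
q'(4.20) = 2.28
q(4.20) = 16.63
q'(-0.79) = -26.51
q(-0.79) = 14.97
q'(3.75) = 5.81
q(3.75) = 14.77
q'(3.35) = 7.93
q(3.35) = 11.98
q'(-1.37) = -39.55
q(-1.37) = 34.03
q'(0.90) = -0.03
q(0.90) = -5.05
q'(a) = -3*a^2 + 16*a - 12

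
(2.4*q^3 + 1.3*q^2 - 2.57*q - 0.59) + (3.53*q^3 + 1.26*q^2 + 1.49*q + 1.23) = 5.93*q^3 + 2.56*q^2 - 1.08*q + 0.64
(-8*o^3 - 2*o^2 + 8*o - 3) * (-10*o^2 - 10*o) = 80*o^5 + 100*o^4 - 60*o^3 - 50*o^2 + 30*o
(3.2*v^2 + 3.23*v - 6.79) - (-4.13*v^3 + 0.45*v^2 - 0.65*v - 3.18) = 4.13*v^3 + 2.75*v^2 + 3.88*v - 3.61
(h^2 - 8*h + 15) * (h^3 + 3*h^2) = h^5 - 5*h^4 - 9*h^3 + 45*h^2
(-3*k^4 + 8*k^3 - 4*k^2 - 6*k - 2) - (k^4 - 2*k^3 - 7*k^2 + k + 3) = -4*k^4 + 10*k^3 + 3*k^2 - 7*k - 5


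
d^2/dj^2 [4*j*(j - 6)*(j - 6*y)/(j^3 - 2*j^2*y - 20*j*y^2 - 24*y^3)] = 16*(-2*j*y - 3*j + 2*y^2 + 12*y)/(j^4 + 8*j^3*y + 24*j^2*y^2 + 32*j*y^3 + 16*y^4)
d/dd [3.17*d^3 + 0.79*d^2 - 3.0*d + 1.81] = 9.51*d^2 + 1.58*d - 3.0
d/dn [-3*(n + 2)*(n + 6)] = -6*n - 24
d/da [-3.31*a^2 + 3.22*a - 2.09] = 3.22 - 6.62*a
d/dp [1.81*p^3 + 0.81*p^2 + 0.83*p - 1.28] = 5.43*p^2 + 1.62*p + 0.83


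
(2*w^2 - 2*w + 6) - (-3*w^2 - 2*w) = 5*w^2 + 6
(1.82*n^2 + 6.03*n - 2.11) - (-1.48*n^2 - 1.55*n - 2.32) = 3.3*n^2 + 7.58*n + 0.21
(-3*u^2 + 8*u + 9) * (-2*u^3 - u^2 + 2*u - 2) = 6*u^5 - 13*u^4 - 32*u^3 + 13*u^2 + 2*u - 18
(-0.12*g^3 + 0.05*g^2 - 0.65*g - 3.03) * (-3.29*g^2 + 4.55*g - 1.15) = 0.3948*g^5 - 0.7105*g^4 + 2.504*g^3 + 6.9537*g^2 - 13.039*g + 3.4845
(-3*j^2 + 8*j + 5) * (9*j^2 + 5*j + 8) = -27*j^4 + 57*j^3 + 61*j^2 + 89*j + 40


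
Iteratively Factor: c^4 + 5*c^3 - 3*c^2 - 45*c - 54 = (c - 3)*(c^3 + 8*c^2 + 21*c + 18) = (c - 3)*(c + 3)*(c^2 + 5*c + 6) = (c - 3)*(c + 2)*(c + 3)*(c + 3)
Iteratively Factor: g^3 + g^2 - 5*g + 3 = (g - 1)*(g^2 + 2*g - 3) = (g - 1)*(g + 3)*(g - 1)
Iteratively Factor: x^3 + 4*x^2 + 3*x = (x + 1)*(x^2 + 3*x) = x*(x + 1)*(x + 3)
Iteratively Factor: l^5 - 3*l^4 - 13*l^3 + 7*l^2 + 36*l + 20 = (l + 1)*(l^4 - 4*l^3 - 9*l^2 + 16*l + 20) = (l + 1)^2*(l^3 - 5*l^2 - 4*l + 20) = (l + 1)^2*(l + 2)*(l^2 - 7*l + 10) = (l - 2)*(l + 1)^2*(l + 2)*(l - 5)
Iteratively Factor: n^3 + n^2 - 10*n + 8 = (n - 1)*(n^2 + 2*n - 8) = (n - 1)*(n + 4)*(n - 2)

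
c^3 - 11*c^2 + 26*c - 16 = (c - 8)*(c - 2)*(c - 1)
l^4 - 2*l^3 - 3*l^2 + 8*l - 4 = (l - 2)*(l - 1)^2*(l + 2)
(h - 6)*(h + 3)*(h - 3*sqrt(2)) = h^3 - 3*sqrt(2)*h^2 - 3*h^2 - 18*h + 9*sqrt(2)*h + 54*sqrt(2)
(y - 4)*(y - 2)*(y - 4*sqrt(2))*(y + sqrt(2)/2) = y^4 - 6*y^3 - 7*sqrt(2)*y^3/2 + 4*y^2 + 21*sqrt(2)*y^2 - 28*sqrt(2)*y + 24*y - 32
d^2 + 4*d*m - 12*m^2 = (d - 2*m)*(d + 6*m)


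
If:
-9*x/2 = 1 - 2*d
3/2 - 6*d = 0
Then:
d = 1/4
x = -1/9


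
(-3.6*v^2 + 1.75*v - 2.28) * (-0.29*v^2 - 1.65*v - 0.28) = 1.044*v^4 + 5.4325*v^3 - 1.2183*v^2 + 3.272*v + 0.6384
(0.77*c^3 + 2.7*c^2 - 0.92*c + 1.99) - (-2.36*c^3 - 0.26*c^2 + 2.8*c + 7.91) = 3.13*c^3 + 2.96*c^2 - 3.72*c - 5.92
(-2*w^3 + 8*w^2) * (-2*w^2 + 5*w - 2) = 4*w^5 - 26*w^4 + 44*w^3 - 16*w^2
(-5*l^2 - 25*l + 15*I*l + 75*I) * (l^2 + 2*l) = -5*l^4 - 35*l^3 + 15*I*l^3 - 50*l^2 + 105*I*l^2 + 150*I*l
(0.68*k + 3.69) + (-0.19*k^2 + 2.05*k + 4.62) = -0.19*k^2 + 2.73*k + 8.31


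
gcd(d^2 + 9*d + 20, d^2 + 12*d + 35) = d + 5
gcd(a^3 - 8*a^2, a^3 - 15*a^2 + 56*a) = a^2 - 8*a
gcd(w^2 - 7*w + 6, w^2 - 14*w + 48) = w - 6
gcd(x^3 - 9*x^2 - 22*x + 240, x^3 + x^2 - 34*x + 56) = 1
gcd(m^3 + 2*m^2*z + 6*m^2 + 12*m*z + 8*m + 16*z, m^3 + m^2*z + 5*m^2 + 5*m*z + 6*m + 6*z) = m + 2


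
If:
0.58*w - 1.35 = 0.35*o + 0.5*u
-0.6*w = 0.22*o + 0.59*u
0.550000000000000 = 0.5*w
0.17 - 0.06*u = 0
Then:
No Solution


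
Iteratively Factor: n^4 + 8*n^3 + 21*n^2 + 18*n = (n + 2)*(n^3 + 6*n^2 + 9*n) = (n + 2)*(n + 3)*(n^2 + 3*n) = n*(n + 2)*(n + 3)*(n + 3)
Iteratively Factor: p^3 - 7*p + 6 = (p - 1)*(p^2 + p - 6) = (p - 1)*(p + 3)*(p - 2)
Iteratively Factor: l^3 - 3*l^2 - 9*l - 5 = (l + 1)*(l^2 - 4*l - 5) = (l + 1)^2*(l - 5)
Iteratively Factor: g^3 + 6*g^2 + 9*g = (g)*(g^2 + 6*g + 9) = g*(g + 3)*(g + 3)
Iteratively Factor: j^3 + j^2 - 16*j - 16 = (j + 1)*(j^2 - 16) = (j - 4)*(j + 1)*(j + 4)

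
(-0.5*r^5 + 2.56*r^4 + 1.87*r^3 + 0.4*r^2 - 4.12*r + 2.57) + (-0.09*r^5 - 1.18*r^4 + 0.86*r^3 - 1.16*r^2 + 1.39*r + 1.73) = -0.59*r^5 + 1.38*r^4 + 2.73*r^3 - 0.76*r^2 - 2.73*r + 4.3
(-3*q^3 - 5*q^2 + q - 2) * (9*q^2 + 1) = -27*q^5 - 45*q^4 + 6*q^3 - 23*q^2 + q - 2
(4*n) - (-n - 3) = 5*n + 3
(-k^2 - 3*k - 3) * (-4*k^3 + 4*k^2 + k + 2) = 4*k^5 + 8*k^4 - k^3 - 17*k^2 - 9*k - 6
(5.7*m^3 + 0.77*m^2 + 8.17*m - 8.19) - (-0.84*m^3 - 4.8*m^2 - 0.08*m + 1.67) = 6.54*m^3 + 5.57*m^2 + 8.25*m - 9.86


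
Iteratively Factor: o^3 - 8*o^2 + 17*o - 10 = (o - 5)*(o^2 - 3*o + 2) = (o - 5)*(o - 1)*(o - 2)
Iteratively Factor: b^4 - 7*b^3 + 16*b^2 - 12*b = (b - 3)*(b^3 - 4*b^2 + 4*b) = (b - 3)*(b - 2)*(b^2 - 2*b) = b*(b - 3)*(b - 2)*(b - 2)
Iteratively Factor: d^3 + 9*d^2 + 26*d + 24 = (d + 3)*(d^2 + 6*d + 8) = (d + 2)*(d + 3)*(d + 4)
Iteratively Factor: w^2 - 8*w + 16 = (w - 4)*(w - 4)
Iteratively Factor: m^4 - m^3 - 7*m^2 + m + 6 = (m - 3)*(m^3 + 2*m^2 - m - 2) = (m - 3)*(m + 2)*(m^2 - 1) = (m - 3)*(m + 1)*(m + 2)*(m - 1)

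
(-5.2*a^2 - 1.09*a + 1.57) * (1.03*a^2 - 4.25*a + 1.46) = -5.356*a^4 + 20.9773*a^3 - 1.3424*a^2 - 8.2639*a + 2.2922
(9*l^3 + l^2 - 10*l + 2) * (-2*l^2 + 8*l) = -18*l^5 + 70*l^4 + 28*l^3 - 84*l^2 + 16*l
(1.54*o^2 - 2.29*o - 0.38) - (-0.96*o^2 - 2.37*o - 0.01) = 2.5*o^2 + 0.0800000000000001*o - 0.37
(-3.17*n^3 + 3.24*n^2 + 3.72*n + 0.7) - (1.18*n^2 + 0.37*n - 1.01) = -3.17*n^3 + 2.06*n^2 + 3.35*n + 1.71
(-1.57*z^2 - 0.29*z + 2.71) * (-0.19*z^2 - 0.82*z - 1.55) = 0.2983*z^4 + 1.3425*z^3 + 2.1564*z^2 - 1.7727*z - 4.2005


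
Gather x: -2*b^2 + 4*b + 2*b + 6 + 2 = -2*b^2 + 6*b + 8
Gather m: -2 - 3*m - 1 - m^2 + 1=-m^2 - 3*m - 2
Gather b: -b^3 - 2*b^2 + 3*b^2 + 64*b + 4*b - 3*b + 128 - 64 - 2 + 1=-b^3 + b^2 + 65*b + 63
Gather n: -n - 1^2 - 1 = -n - 2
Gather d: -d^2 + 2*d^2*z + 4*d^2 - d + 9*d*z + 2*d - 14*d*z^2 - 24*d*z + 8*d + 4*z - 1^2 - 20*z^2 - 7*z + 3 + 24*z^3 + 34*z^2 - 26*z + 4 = d^2*(2*z + 3) + d*(-14*z^2 - 15*z + 9) + 24*z^3 + 14*z^2 - 29*z + 6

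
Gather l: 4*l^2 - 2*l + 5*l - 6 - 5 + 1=4*l^2 + 3*l - 10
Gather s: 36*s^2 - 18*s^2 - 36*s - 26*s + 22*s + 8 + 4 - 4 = 18*s^2 - 40*s + 8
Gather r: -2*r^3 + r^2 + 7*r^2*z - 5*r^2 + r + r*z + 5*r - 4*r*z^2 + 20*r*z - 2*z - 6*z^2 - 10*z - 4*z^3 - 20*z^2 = -2*r^3 + r^2*(7*z - 4) + r*(-4*z^2 + 21*z + 6) - 4*z^3 - 26*z^2 - 12*z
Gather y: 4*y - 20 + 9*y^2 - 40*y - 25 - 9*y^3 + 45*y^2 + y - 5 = -9*y^3 + 54*y^2 - 35*y - 50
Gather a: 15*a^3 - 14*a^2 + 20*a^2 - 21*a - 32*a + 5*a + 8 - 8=15*a^3 + 6*a^2 - 48*a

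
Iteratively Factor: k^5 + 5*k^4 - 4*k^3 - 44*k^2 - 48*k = (k - 3)*(k^4 + 8*k^3 + 20*k^2 + 16*k) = k*(k - 3)*(k^3 + 8*k^2 + 20*k + 16) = k*(k - 3)*(k + 4)*(k^2 + 4*k + 4) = k*(k - 3)*(k + 2)*(k + 4)*(k + 2)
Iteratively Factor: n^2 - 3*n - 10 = (n - 5)*(n + 2)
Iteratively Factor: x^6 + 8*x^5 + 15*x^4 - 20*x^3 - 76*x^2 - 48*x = (x + 4)*(x^5 + 4*x^4 - x^3 - 16*x^2 - 12*x) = (x - 2)*(x + 4)*(x^4 + 6*x^3 + 11*x^2 + 6*x) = (x - 2)*(x + 1)*(x + 4)*(x^3 + 5*x^2 + 6*x) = (x - 2)*(x + 1)*(x + 2)*(x + 4)*(x^2 + 3*x) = (x - 2)*(x + 1)*(x + 2)*(x + 3)*(x + 4)*(x)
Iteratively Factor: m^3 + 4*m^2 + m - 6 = (m - 1)*(m^2 + 5*m + 6) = (m - 1)*(m + 3)*(m + 2)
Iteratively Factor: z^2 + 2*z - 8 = (z - 2)*(z + 4)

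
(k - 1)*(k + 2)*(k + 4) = k^3 + 5*k^2 + 2*k - 8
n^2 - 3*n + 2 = (n - 2)*(n - 1)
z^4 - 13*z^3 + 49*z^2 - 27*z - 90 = (z - 6)*(z - 5)*(z - 3)*(z + 1)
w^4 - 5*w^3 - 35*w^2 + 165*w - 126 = (w - 7)*(w - 3)*(w - 1)*(w + 6)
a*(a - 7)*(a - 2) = a^3 - 9*a^2 + 14*a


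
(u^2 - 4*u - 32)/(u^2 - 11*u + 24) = (u + 4)/(u - 3)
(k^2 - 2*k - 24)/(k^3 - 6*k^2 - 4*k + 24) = (k + 4)/(k^2 - 4)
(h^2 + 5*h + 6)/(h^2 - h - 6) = (h + 3)/(h - 3)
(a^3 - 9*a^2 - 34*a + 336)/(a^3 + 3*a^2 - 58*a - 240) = (a - 7)/(a + 5)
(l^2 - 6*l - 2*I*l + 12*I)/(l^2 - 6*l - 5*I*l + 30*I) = (l - 2*I)/(l - 5*I)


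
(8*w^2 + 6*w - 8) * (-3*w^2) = -24*w^4 - 18*w^3 + 24*w^2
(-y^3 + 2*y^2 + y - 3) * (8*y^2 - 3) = -8*y^5 + 16*y^4 + 11*y^3 - 30*y^2 - 3*y + 9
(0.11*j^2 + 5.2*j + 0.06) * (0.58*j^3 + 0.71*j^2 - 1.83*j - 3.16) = 0.0638*j^5 + 3.0941*j^4 + 3.5255*j^3 - 9.821*j^2 - 16.5418*j - 0.1896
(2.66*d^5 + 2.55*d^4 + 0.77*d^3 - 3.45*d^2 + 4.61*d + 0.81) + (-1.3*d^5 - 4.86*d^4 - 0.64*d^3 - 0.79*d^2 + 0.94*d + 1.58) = 1.36*d^5 - 2.31*d^4 + 0.13*d^3 - 4.24*d^2 + 5.55*d + 2.39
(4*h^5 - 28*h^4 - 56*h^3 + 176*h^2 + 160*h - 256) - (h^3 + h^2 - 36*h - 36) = 4*h^5 - 28*h^4 - 57*h^3 + 175*h^2 + 196*h - 220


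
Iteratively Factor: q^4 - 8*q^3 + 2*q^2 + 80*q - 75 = (q - 5)*(q^3 - 3*q^2 - 13*q + 15) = (q - 5)^2*(q^2 + 2*q - 3) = (q - 5)^2*(q + 3)*(q - 1)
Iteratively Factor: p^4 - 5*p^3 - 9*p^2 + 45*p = (p - 3)*(p^3 - 2*p^2 - 15*p) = p*(p - 3)*(p^2 - 2*p - 15) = p*(p - 3)*(p + 3)*(p - 5)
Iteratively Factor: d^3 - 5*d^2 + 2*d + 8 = (d - 4)*(d^2 - d - 2) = (d - 4)*(d - 2)*(d + 1)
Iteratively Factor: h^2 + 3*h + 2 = (h + 2)*(h + 1)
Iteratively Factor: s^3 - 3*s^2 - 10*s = (s - 5)*(s^2 + 2*s) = (s - 5)*(s + 2)*(s)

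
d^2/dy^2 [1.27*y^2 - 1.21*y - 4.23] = 2.54000000000000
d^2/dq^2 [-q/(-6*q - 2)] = -3/(3*q + 1)^3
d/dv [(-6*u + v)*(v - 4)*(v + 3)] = -12*u*v + 6*u + 3*v^2 - 2*v - 12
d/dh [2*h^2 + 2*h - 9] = 4*h + 2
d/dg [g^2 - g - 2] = 2*g - 1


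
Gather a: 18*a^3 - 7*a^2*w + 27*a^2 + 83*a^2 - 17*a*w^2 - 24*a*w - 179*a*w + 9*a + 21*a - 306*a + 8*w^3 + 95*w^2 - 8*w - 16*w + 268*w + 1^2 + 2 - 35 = 18*a^3 + a^2*(110 - 7*w) + a*(-17*w^2 - 203*w - 276) + 8*w^3 + 95*w^2 + 244*w - 32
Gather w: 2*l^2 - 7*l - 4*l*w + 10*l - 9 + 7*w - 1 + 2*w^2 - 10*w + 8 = 2*l^2 + 3*l + 2*w^2 + w*(-4*l - 3) - 2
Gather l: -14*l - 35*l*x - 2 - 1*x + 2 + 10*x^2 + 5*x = l*(-35*x - 14) + 10*x^2 + 4*x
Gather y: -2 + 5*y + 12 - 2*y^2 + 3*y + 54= -2*y^2 + 8*y + 64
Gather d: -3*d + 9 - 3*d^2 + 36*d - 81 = -3*d^2 + 33*d - 72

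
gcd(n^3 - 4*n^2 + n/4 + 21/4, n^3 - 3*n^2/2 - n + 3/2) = n^2 - n/2 - 3/2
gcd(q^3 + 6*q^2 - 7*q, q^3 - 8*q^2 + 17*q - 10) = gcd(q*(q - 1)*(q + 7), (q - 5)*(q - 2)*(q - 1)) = q - 1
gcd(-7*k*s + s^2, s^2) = s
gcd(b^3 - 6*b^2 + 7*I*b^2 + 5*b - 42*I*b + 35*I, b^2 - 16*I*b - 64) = 1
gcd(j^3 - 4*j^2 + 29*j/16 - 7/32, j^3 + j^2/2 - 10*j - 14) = j - 7/2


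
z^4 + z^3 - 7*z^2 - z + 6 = (z - 2)*(z - 1)*(z + 1)*(z + 3)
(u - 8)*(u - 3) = u^2 - 11*u + 24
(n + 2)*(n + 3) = n^2 + 5*n + 6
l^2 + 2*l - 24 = (l - 4)*(l + 6)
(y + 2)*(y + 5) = y^2 + 7*y + 10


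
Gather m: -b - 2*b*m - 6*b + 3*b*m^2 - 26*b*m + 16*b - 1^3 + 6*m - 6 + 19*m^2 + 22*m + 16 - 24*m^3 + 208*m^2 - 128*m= 9*b - 24*m^3 + m^2*(3*b + 227) + m*(-28*b - 100) + 9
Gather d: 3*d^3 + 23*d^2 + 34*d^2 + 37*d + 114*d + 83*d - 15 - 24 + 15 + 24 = 3*d^3 + 57*d^2 + 234*d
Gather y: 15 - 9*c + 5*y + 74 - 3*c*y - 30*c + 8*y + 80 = -39*c + y*(13 - 3*c) + 169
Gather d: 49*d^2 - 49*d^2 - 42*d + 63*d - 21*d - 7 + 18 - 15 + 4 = 0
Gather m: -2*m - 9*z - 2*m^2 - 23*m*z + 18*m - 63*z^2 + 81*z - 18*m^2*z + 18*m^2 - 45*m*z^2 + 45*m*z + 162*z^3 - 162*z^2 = m^2*(16 - 18*z) + m*(-45*z^2 + 22*z + 16) + 162*z^3 - 225*z^2 + 72*z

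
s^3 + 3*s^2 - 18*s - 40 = (s - 4)*(s + 2)*(s + 5)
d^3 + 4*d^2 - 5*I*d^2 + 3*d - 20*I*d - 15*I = (d + 1)*(d + 3)*(d - 5*I)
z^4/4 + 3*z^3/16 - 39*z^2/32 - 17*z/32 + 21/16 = (z/4 + 1/2)*(z - 7/4)*(z - 1)*(z + 3/2)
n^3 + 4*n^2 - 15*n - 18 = (n - 3)*(n + 1)*(n + 6)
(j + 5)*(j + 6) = j^2 + 11*j + 30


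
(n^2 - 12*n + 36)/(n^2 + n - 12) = (n^2 - 12*n + 36)/(n^2 + n - 12)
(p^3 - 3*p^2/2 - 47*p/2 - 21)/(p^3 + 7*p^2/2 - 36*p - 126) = (p + 1)/(p + 6)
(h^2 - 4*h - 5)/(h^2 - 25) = (h + 1)/(h + 5)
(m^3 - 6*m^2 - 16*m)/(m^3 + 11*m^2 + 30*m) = (m^2 - 6*m - 16)/(m^2 + 11*m + 30)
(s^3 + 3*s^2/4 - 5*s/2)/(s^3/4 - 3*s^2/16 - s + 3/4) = 4*s*(4*s - 5)/(4*s^2 - 11*s + 6)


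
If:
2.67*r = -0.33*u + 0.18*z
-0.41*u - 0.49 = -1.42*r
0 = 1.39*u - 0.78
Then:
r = 0.51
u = 0.56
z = 8.55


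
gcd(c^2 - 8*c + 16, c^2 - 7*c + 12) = c - 4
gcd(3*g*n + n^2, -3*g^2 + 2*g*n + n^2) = 3*g + n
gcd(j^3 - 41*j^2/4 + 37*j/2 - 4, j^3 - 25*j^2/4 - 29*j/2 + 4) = j^2 - 33*j/4 + 2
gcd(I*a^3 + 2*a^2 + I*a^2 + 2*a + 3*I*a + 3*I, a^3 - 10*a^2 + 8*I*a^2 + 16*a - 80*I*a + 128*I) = 1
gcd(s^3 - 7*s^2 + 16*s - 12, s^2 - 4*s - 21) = 1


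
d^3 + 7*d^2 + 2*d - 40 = (d - 2)*(d + 4)*(d + 5)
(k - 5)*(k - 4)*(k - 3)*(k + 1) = k^4 - 11*k^3 + 35*k^2 - 13*k - 60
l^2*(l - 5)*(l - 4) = l^4 - 9*l^3 + 20*l^2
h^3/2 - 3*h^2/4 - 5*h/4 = h*(h/2 + 1/2)*(h - 5/2)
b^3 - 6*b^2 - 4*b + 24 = (b - 6)*(b - 2)*(b + 2)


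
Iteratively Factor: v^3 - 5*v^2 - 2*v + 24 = (v - 4)*(v^2 - v - 6) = (v - 4)*(v + 2)*(v - 3)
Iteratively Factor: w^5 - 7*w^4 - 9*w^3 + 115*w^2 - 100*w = (w - 5)*(w^4 - 2*w^3 - 19*w^2 + 20*w) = (w - 5)*(w - 1)*(w^3 - w^2 - 20*w) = (w - 5)*(w - 1)*(w + 4)*(w^2 - 5*w) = (w - 5)^2*(w - 1)*(w + 4)*(w)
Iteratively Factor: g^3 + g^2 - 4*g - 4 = (g - 2)*(g^2 + 3*g + 2) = (g - 2)*(g + 1)*(g + 2)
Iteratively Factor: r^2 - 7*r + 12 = (r - 3)*(r - 4)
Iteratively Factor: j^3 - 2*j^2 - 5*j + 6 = (j - 1)*(j^2 - j - 6) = (j - 3)*(j - 1)*(j + 2)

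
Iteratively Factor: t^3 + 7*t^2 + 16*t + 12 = (t + 2)*(t^2 + 5*t + 6) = (t + 2)^2*(t + 3)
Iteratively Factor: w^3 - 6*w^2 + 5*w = (w - 5)*(w^2 - w) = w*(w - 5)*(w - 1)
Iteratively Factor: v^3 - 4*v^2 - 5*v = (v)*(v^2 - 4*v - 5) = v*(v - 5)*(v + 1)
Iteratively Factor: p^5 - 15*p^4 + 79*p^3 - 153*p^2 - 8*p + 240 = (p - 4)*(p^4 - 11*p^3 + 35*p^2 - 13*p - 60) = (p - 4)*(p + 1)*(p^3 - 12*p^2 + 47*p - 60) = (p - 4)^2*(p + 1)*(p^2 - 8*p + 15) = (p - 4)^2*(p - 3)*(p + 1)*(p - 5)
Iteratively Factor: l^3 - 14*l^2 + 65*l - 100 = (l - 5)*(l^2 - 9*l + 20) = (l - 5)^2*(l - 4)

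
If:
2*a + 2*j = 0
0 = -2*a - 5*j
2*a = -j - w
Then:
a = 0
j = 0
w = 0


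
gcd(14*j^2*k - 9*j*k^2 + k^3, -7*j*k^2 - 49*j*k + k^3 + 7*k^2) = 7*j*k - k^2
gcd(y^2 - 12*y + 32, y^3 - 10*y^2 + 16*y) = y - 8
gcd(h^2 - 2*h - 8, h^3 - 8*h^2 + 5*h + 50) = h + 2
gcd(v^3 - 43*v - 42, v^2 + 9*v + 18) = v + 6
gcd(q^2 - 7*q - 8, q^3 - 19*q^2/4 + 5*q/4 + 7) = q + 1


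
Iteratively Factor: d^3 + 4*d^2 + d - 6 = (d - 1)*(d^2 + 5*d + 6) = (d - 1)*(d + 3)*(d + 2)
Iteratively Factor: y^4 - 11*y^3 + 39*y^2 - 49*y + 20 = (y - 1)*(y^3 - 10*y^2 + 29*y - 20) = (y - 4)*(y - 1)*(y^2 - 6*y + 5) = (y - 5)*(y - 4)*(y - 1)*(y - 1)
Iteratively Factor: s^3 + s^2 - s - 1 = (s - 1)*(s^2 + 2*s + 1) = (s - 1)*(s + 1)*(s + 1)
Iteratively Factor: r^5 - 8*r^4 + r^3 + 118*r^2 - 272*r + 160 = (r + 4)*(r^4 - 12*r^3 + 49*r^2 - 78*r + 40) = (r - 1)*(r + 4)*(r^3 - 11*r^2 + 38*r - 40) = (r - 5)*(r - 1)*(r + 4)*(r^2 - 6*r + 8) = (r - 5)*(r - 4)*(r - 1)*(r + 4)*(r - 2)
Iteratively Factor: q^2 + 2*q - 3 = (q + 3)*(q - 1)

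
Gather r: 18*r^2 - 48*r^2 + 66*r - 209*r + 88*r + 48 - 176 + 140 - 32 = -30*r^2 - 55*r - 20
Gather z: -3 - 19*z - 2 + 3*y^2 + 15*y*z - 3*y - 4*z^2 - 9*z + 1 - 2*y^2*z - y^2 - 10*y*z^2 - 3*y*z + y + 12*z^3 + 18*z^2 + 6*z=2*y^2 - 2*y + 12*z^3 + z^2*(14 - 10*y) + z*(-2*y^2 + 12*y - 22) - 4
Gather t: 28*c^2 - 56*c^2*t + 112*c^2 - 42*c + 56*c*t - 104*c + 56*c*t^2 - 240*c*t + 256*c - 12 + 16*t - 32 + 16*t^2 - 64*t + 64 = 140*c^2 + 110*c + t^2*(56*c + 16) + t*(-56*c^2 - 184*c - 48) + 20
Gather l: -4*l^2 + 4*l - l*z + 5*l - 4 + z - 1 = -4*l^2 + l*(9 - z) + z - 5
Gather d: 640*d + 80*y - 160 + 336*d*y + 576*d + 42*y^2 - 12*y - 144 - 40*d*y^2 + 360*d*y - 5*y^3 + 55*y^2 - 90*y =d*(-40*y^2 + 696*y + 1216) - 5*y^3 + 97*y^2 - 22*y - 304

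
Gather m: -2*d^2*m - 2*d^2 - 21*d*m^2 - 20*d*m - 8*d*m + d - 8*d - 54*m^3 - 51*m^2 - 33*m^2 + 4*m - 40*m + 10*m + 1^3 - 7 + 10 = -2*d^2 - 7*d - 54*m^3 + m^2*(-21*d - 84) + m*(-2*d^2 - 28*d - 26) + 4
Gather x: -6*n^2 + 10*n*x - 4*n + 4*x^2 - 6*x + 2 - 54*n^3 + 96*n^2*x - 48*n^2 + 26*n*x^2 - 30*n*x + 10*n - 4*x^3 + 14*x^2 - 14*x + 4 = -54*n^3 - 54*n^2 + 6*n - 4*x^3 + x^2*(26*n + 18) + x*(96*n^2 - 20*n - 20) + 6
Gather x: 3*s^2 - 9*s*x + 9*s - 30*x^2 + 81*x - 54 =3*s^2 + 9*s - 30*x^2 + x*(81 - 9*s) - 54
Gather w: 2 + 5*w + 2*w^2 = 2*w^2 + 5*w + 2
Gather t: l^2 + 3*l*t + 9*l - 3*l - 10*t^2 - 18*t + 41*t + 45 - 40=l^2 + 6*l - 10*t^2 + t*(3*l + 23) + 5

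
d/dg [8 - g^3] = -3*g^2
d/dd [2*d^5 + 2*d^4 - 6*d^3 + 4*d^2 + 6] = 2*d*(5*d^3 + 4*d^2 - 9*d + 4)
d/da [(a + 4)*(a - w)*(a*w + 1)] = w*(a + 4)*(a - w) + (a + 4)*(a*w + 1) + (a - w)*(a*w + 1)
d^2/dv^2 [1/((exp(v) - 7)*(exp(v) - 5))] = 4*(exp(3*v) - 9*exp(2*v) + exp(v) + 105)*exp(v)/(exp(6*v) - 36*exp(5*v) + 537*exp(4*v) - 4248*exp(3*v) + 18795*exp(2*v) - 44100*exp(v) + 42875)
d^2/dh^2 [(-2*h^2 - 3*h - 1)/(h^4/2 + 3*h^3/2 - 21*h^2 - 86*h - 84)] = 8*(-3*h^6 - 6*h^5 - 56*h^4 - 658*h^3 - 753*h^2 + 4076*h + 964)/(h^10 + 5*h^9 - 123*h^8 - 773*h^7 + 4142*h^6 + 38076*h^5 + 13624*h^4 - 550384*h^3 - 1864800*h^2 - 2455488*h - 1185408)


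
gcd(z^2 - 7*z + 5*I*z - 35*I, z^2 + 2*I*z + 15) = z + 5*I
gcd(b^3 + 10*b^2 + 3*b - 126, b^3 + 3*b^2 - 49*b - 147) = b + 7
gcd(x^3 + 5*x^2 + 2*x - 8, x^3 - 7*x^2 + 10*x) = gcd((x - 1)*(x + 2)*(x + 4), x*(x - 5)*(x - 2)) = 1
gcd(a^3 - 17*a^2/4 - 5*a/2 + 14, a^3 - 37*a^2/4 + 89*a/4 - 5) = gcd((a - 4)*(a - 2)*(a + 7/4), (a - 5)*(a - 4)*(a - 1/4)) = a - 4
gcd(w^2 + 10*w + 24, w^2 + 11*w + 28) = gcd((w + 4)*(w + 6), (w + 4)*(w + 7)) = w + 4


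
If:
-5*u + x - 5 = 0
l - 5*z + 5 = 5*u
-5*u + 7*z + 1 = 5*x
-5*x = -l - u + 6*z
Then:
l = -4205/163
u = -234/163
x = -355/163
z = -444/163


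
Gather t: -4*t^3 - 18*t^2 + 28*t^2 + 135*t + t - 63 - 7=-4*t^3 + 10*t^2 + 136*t - 70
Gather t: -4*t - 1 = -4*t - 1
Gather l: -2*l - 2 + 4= 2 - 2*l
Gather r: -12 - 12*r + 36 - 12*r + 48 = 72 - 24*r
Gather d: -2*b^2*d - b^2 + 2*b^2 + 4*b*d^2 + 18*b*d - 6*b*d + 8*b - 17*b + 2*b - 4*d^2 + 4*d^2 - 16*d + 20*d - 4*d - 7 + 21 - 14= b^2 + 4*b*d^2 - 7*b + d*(-2*b^2 + 12*b)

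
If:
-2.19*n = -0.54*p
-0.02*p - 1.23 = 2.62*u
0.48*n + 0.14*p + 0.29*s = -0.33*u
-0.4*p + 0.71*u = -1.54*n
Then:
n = -3.20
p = -12.97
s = 11.98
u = -0.37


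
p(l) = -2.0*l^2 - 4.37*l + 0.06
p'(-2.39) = 5.19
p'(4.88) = -23.89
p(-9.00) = -122.61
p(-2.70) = -2.72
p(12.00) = -340.38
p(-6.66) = -59.55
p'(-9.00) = 31.63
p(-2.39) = -0.92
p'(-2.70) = 6.43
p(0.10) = -0.40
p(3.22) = -34.75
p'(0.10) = -4.77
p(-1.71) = 1.68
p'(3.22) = -17.25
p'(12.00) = -52.37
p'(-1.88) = 3.15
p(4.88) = -68.89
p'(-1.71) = 2.47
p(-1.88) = 1.21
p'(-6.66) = 22.27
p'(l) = -4.0*l - 4.37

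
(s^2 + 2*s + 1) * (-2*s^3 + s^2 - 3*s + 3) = -2*s^5 - 3*s^4 - 3*s^3 - 2*s^2 + 3*s + 3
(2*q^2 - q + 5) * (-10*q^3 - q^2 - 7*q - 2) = -20*q^5 + 8*q^4 - 63*q^3 - 2*q^2 - 33*q - 10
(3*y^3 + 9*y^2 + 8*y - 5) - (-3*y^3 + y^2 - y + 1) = 6*y^3 + 8*y^2 + 9*y - 6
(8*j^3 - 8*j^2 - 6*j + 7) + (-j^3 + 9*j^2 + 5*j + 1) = 7*j^3 + j^2 - j + 8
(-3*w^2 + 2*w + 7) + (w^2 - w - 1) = -2*w^2 + w + 6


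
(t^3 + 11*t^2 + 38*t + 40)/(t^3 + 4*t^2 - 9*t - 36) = (t^2 + 7*t + 10)/(t^2 - 9)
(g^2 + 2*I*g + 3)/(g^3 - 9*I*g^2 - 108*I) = (g - I)/(g^2 - 12*I*g - 36)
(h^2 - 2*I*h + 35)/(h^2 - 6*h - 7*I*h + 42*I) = (h + 5*I)/(h - 6)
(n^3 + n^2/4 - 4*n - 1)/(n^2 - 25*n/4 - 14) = (-4*n^3 - n^2 + 16*n + 4)/(-4*n^2 + 25*n + 56)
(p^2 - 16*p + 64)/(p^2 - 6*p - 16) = (p - 8)/(p + 2)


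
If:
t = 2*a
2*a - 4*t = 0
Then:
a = 0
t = 0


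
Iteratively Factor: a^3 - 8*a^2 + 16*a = (a)*(a^2 - 8*a + 16) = a*(a - 4)*(a - 4)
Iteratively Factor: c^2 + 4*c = (c)*(c + 4)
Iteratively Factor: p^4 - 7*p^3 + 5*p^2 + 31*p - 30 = (p - 5)*(p^3 - 2*p^2 - 5*p + 6) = (p - 5)*(p - 1)*(p^2 - p - 6) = (p - 5)*(p - 1)*(p + 2)*(p - 3)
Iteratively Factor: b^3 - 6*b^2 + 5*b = (b - 1)*(b^2 - 5*b) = b*(b - 1)*(b - 5)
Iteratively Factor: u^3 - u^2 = (u)*(u^2 - u) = u^2*(u - 1)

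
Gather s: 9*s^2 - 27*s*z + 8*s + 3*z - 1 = 9*s^2 + s*(8 - 27*z) + 3*z - 1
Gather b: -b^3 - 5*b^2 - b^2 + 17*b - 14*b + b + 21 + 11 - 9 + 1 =-b^3 - 6*b^2 + 4*b + 24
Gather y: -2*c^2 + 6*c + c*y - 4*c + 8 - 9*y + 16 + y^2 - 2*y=-2*c^2 + 2*c + y^2 + y*(c - 11) + 24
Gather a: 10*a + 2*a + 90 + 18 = 12*a + 108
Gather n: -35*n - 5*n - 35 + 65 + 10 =40 - 40*n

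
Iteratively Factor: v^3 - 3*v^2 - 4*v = (v + 1)*(v^2 - 4*v) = v*(v + 1)*(v - 4)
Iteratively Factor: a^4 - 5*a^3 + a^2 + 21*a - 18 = (a - 3)*(a^3 - 2*a^2 - 5*a + 6) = (a - 3)*(a - 1)*(a^2 - a - 6) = (a - 3)^2*(a - 1)*(a + 2)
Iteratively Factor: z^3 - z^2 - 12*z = (z - 4)*(z^2 + 3*z) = z*(z - 4)*(z + 3)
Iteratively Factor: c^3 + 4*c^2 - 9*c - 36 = (c - 3)*(c^2 + 7*c + 12) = (c - 3)*(c + 3)*(c + 4)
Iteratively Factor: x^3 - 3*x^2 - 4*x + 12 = (x - 3)*(x^2 - 4) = (x - 3)*(x + 2)*(x - 2)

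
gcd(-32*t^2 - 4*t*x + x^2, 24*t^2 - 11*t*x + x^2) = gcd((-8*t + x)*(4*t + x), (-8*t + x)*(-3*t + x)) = -8*t + x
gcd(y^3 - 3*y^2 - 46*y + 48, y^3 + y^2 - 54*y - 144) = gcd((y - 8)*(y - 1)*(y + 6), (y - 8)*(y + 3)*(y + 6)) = y^2 - 2*y - 48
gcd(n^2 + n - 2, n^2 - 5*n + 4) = n - 1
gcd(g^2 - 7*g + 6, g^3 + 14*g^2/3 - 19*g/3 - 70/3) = 1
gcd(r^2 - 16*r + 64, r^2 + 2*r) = 1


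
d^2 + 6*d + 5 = (d + 1)*(d + 5)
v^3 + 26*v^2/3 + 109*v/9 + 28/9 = (v + 1/3)*(v + 4/3)*(v + 7)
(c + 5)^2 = c^2 + 10*c + 25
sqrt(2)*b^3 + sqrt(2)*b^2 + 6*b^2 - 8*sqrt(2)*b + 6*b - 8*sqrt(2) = (b - sqrt(2))*(b + 4*sqrt(2))*(sqrt(2)*b + sqrt(2))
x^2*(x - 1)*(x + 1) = x^4 - x^2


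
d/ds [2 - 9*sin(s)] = -9*cos(s)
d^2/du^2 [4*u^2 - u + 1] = 8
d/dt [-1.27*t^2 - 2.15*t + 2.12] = -2.54*t - 2.15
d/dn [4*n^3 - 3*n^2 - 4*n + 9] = 12*n^2 - 6*n - 4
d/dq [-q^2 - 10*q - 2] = -2*q - 10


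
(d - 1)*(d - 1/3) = d^2 - 4*d/3 + 1/3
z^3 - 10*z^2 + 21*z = z*(z - 7)*(z - 3)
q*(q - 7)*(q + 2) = q^3 - 5*q^2 - 14*q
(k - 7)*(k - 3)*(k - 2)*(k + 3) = k^4 - 9*k^3 + 5*k^2 + 81*k - 126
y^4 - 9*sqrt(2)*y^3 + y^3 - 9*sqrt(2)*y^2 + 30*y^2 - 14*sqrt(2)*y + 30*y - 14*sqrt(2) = (y + 1)*(y - 7*sqrt(2))*(y - sqrt(2))^2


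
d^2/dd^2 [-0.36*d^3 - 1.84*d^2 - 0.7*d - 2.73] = -2.16*d - 3.68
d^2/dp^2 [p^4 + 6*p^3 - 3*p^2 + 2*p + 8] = 12*p^2 + 36*p - 6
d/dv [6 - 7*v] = -7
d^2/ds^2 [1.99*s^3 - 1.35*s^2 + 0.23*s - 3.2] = 11.94*s - 2.7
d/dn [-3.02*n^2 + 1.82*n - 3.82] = 1.82 - 6.04*n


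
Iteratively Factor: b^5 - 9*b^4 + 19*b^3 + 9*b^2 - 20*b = (b)*(b^4 - 9*b^3 + 19*b^2 + 9*b - 20) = b*(b - 1)*(b^3 - 8*b^2 + 11*b + 20) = b*(b - 5)*(b - 1)*(b^2 - 3*b - 4) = b*(b - 5)*(b - 1)*(b + 1)*(b - 4)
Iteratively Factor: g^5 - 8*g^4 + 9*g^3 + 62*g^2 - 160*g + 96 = (g - 4)*(g^4 - 4*g^3 - 7*g^2 + 34*g - 24) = (g - 4)*(g - 2)*(g^3 - 2*g^2 - 11*g + 12) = (g - 4)*(g - 2)*(g - 1)*(g^2 - g - 12) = (g - 4)*(g - 2)*(g - 1)*(g + 3)*(g - 4)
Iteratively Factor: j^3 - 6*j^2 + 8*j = (j - 4)*(j^2 - 2*j) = j*(j - 4)*(j - 2)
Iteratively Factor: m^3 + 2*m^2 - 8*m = (m)*(m^2 + 2*m - 8) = m*(m - 2)*(m + 4)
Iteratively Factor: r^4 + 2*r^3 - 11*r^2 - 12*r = (r - 3)*(r^3 + 5*r^2 + 4*r) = (r - 3)*(r + 4)*(r^2 + r) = (r - 3)*(r + 1)*(r + 4)*(r)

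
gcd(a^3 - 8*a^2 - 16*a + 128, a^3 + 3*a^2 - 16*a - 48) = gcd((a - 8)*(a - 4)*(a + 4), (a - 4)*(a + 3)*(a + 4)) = a^2 - 16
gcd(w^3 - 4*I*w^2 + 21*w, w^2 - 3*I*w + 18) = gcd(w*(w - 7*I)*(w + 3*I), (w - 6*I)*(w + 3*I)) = w + 3*I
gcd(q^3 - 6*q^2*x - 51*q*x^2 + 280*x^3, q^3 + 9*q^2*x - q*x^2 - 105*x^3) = q + 7*x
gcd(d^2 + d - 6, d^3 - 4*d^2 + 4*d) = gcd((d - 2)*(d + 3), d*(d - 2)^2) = d - 2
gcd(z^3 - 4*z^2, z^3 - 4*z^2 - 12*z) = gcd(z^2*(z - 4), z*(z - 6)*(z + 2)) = z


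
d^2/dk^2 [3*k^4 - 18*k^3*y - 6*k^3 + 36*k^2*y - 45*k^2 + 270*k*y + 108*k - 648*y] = 36*k^2 - 108*k*y - 36*k + 72*y - 90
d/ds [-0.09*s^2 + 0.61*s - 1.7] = 0.61 - 0.18*s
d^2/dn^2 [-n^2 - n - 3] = -2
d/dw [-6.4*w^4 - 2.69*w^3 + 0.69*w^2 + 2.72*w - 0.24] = -25.6*w^3 - 8.07*w^2 + 1.38*w + 2.72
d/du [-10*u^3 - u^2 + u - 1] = -30*u^2 - 2*u + 1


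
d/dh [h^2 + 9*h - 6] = 2*h + 9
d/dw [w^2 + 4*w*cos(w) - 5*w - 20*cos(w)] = -4*w*sin(w) + 2*w + 20*sin(w) + 4*cos(w) - 5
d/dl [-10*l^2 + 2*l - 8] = 2 - 20*l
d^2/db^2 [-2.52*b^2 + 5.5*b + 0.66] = -5.04000000000000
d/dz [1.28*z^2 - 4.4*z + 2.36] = 2.56*z - 4.4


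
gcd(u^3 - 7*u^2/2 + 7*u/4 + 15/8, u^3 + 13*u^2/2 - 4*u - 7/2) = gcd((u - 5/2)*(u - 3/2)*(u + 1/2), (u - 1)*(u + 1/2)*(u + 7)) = u + 1/2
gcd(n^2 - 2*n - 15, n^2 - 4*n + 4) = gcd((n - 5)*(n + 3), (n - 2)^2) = 1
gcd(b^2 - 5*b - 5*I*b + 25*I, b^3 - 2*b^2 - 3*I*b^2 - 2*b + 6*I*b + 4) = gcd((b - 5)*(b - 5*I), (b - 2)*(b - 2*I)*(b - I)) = 1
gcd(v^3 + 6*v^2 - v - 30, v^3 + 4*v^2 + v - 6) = v + 3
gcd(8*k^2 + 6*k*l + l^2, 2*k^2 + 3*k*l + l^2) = 2*k + l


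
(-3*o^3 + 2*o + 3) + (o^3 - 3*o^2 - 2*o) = -2*o^3 - 3*o^2 + 3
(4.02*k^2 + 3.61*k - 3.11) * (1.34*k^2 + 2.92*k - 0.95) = 5.3868*k^4 + 16.5758*k^3 + 2.5548*k^2 - 12.5107*k + 2.9545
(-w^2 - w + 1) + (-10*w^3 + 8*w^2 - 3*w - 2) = -10*w^3 + 7*w^2 - 4*w - 1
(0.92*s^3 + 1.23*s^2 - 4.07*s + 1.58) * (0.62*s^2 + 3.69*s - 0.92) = 0.5704*s^5 + 4.1574*s^4 + 1.1689*s^3 - 15.1703*s^2 + 9.5746*s - 1.4536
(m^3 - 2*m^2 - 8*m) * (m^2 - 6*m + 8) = m^5 - 8*m^4 + 12*m^3 + 32*m^2 - 64*m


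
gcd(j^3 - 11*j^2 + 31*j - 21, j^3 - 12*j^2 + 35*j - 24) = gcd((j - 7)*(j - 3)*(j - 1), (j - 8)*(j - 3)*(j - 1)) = j^2 - 4*j + 3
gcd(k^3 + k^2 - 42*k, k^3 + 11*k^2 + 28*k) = k^2 + 7*k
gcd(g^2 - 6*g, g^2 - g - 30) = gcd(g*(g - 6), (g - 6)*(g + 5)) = g - 6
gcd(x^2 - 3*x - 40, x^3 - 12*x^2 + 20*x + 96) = x - 8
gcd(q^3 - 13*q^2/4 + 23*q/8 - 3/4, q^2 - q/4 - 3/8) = q - 3/4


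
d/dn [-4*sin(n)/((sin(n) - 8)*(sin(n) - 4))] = 4*(sin(n)^2 - 32)*cos(n)/((sin(n) - 8)^2*(sin(n) - 4)^2)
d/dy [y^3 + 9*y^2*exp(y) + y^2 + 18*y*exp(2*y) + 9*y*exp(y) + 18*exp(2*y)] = 9*y^2*exp(y) + 3*y^2 + 36*y*exp(2*y) + 27*y*exp(y) + 2*y + 54*exp(2*y) + 9*exp(y)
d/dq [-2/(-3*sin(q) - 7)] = -6*cos(q)/(3*sin(q) + 7)^2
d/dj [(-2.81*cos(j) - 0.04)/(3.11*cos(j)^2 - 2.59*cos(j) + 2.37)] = (-8.7391*cos(j)^2 - 0.2488*cos(j) + 6.7633)*sin(j)/(9.6721*cos(j)^4 - 16.1098*cos(j)^3 + 21.4495*cos(j)^2 - 12.2766*cos(j) + 5.6169)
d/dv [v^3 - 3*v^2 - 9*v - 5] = 3*v^2 - 6*v - 9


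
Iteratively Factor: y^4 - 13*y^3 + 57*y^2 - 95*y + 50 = (y - 2)*(y^3 - 11*y^2 + 35*y - 25) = (y - 5)*(y - 2)*(y^2 - 6*y + 5) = (y - 5)^2*(y - 2)*(y - 1)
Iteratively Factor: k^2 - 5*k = (k)*(k - 5)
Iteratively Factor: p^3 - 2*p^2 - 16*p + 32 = (p - 4)*(p^2 + 2*p - 8) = (p - 4)*(p + 4)*(p - 2)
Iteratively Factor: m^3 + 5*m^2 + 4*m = (m + 4)*(m^2 + m) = (m + 1)*(m + 4)*(m)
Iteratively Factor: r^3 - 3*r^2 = (r - 3)*(r^2) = r*(r - 3)*(r)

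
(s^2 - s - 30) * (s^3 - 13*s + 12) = s^5 - s^4 - 43*s^3 + 25*s^2 + 378*s - 360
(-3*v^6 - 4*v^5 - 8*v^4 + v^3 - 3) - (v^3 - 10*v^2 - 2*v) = -3*v^6 - 4*v^5 - 8*v^4 + 10*v^2 + 2*v - 3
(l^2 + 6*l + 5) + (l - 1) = l^2 + 7*l + 4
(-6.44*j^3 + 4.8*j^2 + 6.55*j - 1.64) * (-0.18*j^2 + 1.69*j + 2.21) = 1.1592*j^5 - 11.7476*j^4 - 7.2994*j^3 + 21.9727*j^2 + 11.7039*j - 3.6244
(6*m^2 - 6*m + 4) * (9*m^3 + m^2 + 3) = 54*m^5 - 48*m^4 + 30*m^3 + 22*m^2 - 18*m + 12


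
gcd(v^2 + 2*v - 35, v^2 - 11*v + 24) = 1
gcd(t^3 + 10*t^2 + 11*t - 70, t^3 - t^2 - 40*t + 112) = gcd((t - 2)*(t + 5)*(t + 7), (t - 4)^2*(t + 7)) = t + 7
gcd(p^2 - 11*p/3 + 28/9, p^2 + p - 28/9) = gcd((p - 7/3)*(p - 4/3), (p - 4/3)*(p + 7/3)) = p - 4/3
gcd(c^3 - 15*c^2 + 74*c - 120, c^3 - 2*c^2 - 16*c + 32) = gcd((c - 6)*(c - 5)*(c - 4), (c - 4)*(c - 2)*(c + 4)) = c - 4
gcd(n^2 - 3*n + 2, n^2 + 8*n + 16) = 1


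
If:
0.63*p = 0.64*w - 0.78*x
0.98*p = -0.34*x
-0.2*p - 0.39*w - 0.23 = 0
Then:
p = 0.29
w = -0.74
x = -0.84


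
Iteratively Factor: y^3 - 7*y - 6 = (y + 2)*(y^2 - 2*y - 3) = (y + 1)*(y + 2)*(y - 3)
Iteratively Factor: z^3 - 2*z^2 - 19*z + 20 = (z + 4)*(z^2 - 6*z + 5) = (z - 1)*(z + 4)*(z - 5)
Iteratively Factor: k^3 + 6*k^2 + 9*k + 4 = (k + 1)*(k^2 + 5*k + 4) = (k + 1)*(k + 4)*(k + 1)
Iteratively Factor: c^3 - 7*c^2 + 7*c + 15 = (c - 3)*(c^2 - 4*c - 5) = (c - 5)*(c - 3)*(c + 1)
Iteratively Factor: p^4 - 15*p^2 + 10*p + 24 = (p + 1)*(p^3 - p^2 - 14*p + 24) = (p - 2)*(p + 1)*(p^2 + p - 12) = (p - 3)*(p - 2)*(p + 1)*(p + 4)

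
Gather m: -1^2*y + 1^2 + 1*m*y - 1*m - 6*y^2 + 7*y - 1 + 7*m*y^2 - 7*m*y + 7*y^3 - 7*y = m*(7*y^2 - 6*y - 1) + 7*y^3 - 6*y^2 - y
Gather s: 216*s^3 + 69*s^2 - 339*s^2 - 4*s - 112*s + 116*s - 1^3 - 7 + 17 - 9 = 216*s^3 - 270*s^2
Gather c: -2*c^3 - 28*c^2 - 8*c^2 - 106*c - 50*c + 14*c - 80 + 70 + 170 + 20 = -2*c^3 - 36*c^2 - 142*c + 180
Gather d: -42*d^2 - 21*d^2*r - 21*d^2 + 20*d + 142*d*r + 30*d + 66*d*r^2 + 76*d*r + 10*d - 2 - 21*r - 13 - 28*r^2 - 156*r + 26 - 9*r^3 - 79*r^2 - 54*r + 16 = d^2*(-21*r - 63) + d*(66*r^2 + 218*r + 60) - 9*r^3 - 107*r^2 - 231*r + 27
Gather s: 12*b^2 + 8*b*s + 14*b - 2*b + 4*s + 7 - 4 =12*b^2 + 12*b + s*(8*b + 4) + 3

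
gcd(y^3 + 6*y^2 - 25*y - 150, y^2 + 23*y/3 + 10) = y + 6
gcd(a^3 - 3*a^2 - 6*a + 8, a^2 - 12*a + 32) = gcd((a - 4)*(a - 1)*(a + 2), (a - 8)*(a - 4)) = a - 4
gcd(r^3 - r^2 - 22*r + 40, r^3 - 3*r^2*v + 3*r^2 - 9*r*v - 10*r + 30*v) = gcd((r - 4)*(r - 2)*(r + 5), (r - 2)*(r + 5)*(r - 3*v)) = r^2 + 3*r - 10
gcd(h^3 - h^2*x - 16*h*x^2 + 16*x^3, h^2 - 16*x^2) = -h^2 + 16*x^2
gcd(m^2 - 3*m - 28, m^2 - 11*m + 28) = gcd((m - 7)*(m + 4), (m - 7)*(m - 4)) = m - 7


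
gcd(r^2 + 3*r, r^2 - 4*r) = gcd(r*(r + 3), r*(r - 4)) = r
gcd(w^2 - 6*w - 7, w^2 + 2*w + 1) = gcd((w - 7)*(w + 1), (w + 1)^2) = w + 1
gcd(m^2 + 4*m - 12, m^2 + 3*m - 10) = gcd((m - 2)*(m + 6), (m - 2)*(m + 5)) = m - 2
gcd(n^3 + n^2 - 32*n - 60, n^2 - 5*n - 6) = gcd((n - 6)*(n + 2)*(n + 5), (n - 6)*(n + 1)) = n - 6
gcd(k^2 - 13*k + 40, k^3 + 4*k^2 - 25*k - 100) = k - 5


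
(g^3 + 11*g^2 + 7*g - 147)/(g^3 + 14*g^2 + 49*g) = (g - 3)/g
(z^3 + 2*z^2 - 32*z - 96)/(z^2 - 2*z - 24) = z + 4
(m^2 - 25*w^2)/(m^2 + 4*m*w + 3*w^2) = (m^2 - 25*w^2)/(m^2 + 4*m*w + 3*w^2)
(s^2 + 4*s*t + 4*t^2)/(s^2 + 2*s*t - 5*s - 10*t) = (s + 2*t)/(s - 5)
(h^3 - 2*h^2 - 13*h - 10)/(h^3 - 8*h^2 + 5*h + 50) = (h + 1)/(h - 5)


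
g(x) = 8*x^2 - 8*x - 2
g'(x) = 16*x - 8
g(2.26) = 20.78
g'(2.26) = 28.16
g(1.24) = 0.38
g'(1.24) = 11.84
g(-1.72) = 35.43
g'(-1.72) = -35.52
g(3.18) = 53.46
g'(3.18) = 42.88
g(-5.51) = 284.96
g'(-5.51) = -96.16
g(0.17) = -3.13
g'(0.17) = -5.28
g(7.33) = 369.19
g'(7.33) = 109.28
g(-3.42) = 118.93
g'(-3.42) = -62.72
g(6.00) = 238.00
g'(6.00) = 88.00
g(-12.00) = 1246.00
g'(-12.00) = -200.00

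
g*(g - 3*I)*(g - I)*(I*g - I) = I*g^4 + 4*g^3 - I*g^3 - 4*g^2 - 3*I*g^2 + 3*I*g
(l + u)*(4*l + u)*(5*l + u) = 20*l^3 + 29*l^2*u + 10*l*u^2 + u^3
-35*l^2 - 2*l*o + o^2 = (-7*l + o)*(5*l + o)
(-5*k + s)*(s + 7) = -5*k*s - 35*k + s^2 + 7*s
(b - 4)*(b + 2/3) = b^2 - 10*b/3 - 8/3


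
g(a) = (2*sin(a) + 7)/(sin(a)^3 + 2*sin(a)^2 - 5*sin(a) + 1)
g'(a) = (2*sin(a) + 7)*(-3*sin(a)^2*cos(a) - 4*sin(a)*cos(a) + 5*cos(a))/(sin(a)^3 + 2*sin(a)^2 - 5*sin(a) + 1)^2 + 2*cos(a)/(sin(a)^3 + 2*sin(a)^2 - 5*sin(a) + 1)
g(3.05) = 12.82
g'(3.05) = -108.62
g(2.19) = -7.16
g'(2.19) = 1.81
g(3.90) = 1.11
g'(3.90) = -1.30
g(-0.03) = 6.03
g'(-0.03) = 28.50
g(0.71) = -7.33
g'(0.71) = 4.15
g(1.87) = -8.26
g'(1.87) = 4.07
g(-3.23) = 12.48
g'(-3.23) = -103.49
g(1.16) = -7.80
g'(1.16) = -3.98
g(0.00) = 7.00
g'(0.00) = 37.00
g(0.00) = 7.00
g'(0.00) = 37.00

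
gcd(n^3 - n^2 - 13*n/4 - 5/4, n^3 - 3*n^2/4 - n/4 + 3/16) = n + 1/2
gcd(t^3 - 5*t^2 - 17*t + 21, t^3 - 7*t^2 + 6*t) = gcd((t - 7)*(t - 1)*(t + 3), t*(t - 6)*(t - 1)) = t - 1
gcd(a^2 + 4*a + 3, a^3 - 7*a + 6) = a + 3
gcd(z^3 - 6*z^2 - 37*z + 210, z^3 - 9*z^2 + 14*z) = z - 7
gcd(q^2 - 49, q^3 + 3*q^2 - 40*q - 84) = q + 7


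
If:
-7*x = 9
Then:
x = -9/7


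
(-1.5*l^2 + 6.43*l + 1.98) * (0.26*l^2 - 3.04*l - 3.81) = -0.39*l^4 + 6.2318*l^3 - 13.3174*l^2 - 30.5175*l - 7.5438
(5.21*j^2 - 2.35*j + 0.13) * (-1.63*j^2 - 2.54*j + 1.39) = -8.4923*j^4 - 9.4029*j^3 + 12.999*j^2 - 3.5967*j + 0.1807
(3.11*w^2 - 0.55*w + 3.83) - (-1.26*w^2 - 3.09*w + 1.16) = 4.37*w^2 + 2.54*w + 2.67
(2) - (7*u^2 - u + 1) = -7*u^2 + u + 1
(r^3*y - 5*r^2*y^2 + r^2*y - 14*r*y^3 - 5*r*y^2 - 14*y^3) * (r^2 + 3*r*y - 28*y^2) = r^5*y - 2*r^4*y^2 + r^4*y - 57*r^3*y^3 - 2*r^3*y^2 + 98*r^2*y^4 - 57*r^2*y^3 + 392*r*y^5 + 98*r*y^4 + 392*y^5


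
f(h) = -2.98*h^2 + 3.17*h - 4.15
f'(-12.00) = 74.69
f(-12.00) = -471.31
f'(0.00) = 3.17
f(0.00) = -4.15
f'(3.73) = -19.06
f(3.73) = -33.79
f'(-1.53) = 12.29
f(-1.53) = -15.98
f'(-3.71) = 25.28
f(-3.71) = -56.93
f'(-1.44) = 11.75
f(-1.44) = -14.89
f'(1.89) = -8.09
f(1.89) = -8.80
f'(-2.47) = 17.89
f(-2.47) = -30.16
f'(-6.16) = 39.88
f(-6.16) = -136.76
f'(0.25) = 1.68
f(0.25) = -3.54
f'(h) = 3.17 - 5.96*h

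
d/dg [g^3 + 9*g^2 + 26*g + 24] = 3*g^2 + 18*g + 26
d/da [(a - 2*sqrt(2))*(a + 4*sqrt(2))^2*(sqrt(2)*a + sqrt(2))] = 4*sqrt(2)*a^3 + 3*sqrt(2)*a^2 + 36*a^2 + 24*a - 128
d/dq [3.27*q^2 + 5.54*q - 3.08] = 6.54*q + 5.54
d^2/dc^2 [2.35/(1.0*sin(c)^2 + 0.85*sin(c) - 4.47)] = (-9.4*sin(c)^4 - 5.9925*sin(c)^3 - 29.615875*sin(c)^2 + 3.056175*sin(c) + 24.40475)/(1.0*sin(c)^2 + 0.85*sin(c) - 4.47)^3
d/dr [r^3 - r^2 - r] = 3*r^2 - 2*r - 1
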